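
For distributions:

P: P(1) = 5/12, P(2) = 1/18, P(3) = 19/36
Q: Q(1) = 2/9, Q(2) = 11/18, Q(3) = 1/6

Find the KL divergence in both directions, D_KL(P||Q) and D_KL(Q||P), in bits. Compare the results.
D_KL(P||Q) = 1.0634 bits, D_KL(Q||P) = 1.6354 bits. D_KL(Q||P) is larger than D_KL(P||Q) by 0.5720 bits; the two directions differ.

D_KL(P||Q) = Σ P(x) log₂(P(x)/Q(x))

Computing term by term:
  P(1)·log₂(P(1)/Q(1)) = (5/12)·log₂((5/12)/(2/9)) = 0.37787
  P(2)·log₂(P(2)/Q(2)) = (1/18)·log₂((1/18)/(11/18)) = -0.19219
  P(3)·log₂(P(3)/Q(3)) = (19/36)·log₂((19/36)/(1/6)) = 0.87768

D_KL(P||Q) = 0.37787 - 0.19219 + 0.87768 = 1.06336 ≈ 1.0634 bits

D_KL(Q||P) = Σ Q(x) log₂(Q(x)/P(x))

Computing term by term:
  Q(1)·log₂(Q(1)/P(1)) = (2/9)·log₂((2/9)/(5/12)) = -0.20153
  Q(2)·log₂(Q(2)/P(2)) = (11/18)·log₂((11/18)/(1/18)) = 2.11410
  Q(3)·log₂(Q(3)/P(3)) = (1/6)·log₂((1/6)/(19/36)) = -0.27716

D_KL(Q||P) = -0.20153 + 2.11410 - 0.27716 = 1.63541 ≈ 1.6354 bits

These are NOT equal (difference: 0.5720 bits). KL divergence is asymmetric: D_KL(P||Q) ≠ D_KL(Q||P) in general.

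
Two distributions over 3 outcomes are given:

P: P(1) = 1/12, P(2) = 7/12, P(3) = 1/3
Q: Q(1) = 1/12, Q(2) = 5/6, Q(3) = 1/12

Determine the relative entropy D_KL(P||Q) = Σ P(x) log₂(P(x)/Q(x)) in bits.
0.3665 bits

D_KL(P||Q) = Σ P(x) log₂(P(x)/Q(x))

Computing term by term:
  P(1)·log₂(P(1)/Q(1)) = (1/12)·log₂((1/12)/(1/12)) = 0.00000
  P(2)·log₂(P(2)/Q(2)) = (7/12)·log₂((7/12)/(5/6)) = -0.30017
  P(3)·log₂(P(3)/Q(3)) = (1/3)·log₂((1/3)/(1/12)) = 0.66667

D_KL(P||Q) = 0.00000 - 0.30017 + 0.66667 = 0.36650 ≈ 0.3665 bits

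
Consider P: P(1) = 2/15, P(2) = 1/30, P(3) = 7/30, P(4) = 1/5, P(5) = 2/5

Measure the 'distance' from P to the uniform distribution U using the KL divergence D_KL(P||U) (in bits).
0.2877 bits

U(i) = 1/5 for all i

D_KL(P||U) = Σ P(x) log₂(P(x) / (1/5))
           = Σ P(x) log₂(P(x)) + log₂(5)
           = log₂(5) - H(P)

H(P) = -Σ P(x) log₂(P(x)):
  -P(1)·log₂(P(1)) = -(2/15)·log₂(2/15) = 0.38759
  -P(2)·log₂(P(2)) = -(1/30)·log₂(1/30) = 0.16356
  -P(3)·log₂(P(3)) = -(7/30)·log₂(7/30) = 0.48989
  -P(4)·log₂(P(4)) = -(1/5)·log₂(1/5) = 0.46439
  -P(5)·log₂(P(5)) = -(2/5)·log₂(2/5) = 0.52877
H(P) = 0.38759 + 0.16356 + 0.48989 + 0.46439 + 0.52877 = 2.03420 bits

log₂(5) = 2.32193 bits

D_KL(P||U) = 2.32193 - 2.03420 = 0.28773 ≈ 0.2877 bits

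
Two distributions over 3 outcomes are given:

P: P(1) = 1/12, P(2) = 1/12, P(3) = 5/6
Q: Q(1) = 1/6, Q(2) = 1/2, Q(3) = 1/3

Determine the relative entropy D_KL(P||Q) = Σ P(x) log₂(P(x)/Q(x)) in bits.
0.8029 bits

D_KL(P||Q) = Σ P(x) log₂(P(x)/Q(x))

Computing term by term:
  P(1)·log₂(P(1)/Q(1)) = (1/12)·log₂((1/12)/(1/6)) = -0.08333
  P(2)·log₂(P(2)/Q(2)) = (1/12)·log₂((1/12)/(1/2)) = -0.21541
  P(3)·log₂(P(3)/Q(3)) = (5/6)·log₂((5/6)/(1/3)) = 1.10161

D_KL(P||Q) = -0.08333 - 0.21541 + 1.10161 = 0.80287 ≈ 0.8029 bits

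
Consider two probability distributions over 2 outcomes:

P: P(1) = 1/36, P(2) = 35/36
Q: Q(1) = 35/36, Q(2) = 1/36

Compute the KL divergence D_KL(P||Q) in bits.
4.8443 bits

D_KL(P||Q) = Σ P(x) log₂(P(x)/Q(x))

Computing term by term:
  P(1)·log₂(P(1)/Q(1)) = (1/36)·log₂((1/36)/(35/36)) = -0.14248
  P(2)·log₂(P(2)/Q(2)) = (35/36)·log₂((35/36)/(1/36)) = 4.98680

D_KL(P||Q) = -0.14248 + 4.98680 = 4.84432 ≈ 4.8443 bits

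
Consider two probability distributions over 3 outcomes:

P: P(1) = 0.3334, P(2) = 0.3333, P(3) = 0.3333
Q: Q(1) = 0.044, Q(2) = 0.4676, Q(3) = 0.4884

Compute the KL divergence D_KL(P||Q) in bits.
0.6276 bits

D_KL(P||Q) = Σ P(x) log₂(P(x)/Q(x))

Computing term by term:
  P(1)·log₂(P(1)/Q(1)) = 0.3334·log₂(0.3334/0.044) = 0.97409
  P(2)·log₂(P(2)/Q(2)) = 0.3333·log₂(0.3333/0.4676) = -0.16280
  P(3)·log₂(P(3)/Q(3)) = 0.3333·log₂(0.3333/0.4884) = -0.18373

D_KL(P||Q) = 0.97409 - 0.16280 - 0.18373 = 0.62756 ≈ 0.6276 bits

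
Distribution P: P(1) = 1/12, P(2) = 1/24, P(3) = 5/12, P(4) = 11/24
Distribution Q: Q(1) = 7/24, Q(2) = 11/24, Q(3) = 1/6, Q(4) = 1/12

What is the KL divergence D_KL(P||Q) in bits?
1.3833 bits

D_KL(P||Q) = Σ P(x) log₂(P(x)/Q(x))

Computing term by term:
  P(1)·log₂(P(1)/Q(1)) = (1/12)·log₂((1/12)/(7/24)) = -0.15061
  P(2)·log₂(P(2)/Q(2)) = (1/24)·log₂((1/24)/(11/24)) = -0.14414
  P(3)·log₂(P(3)/Q(3)) = (5/12)·log₂((5/12)/(1/6)) = 0.55080
  P(4)·log₂(P(4)/Q(4)) = (11/24)·log₂((11/24)/(1/12)) = 1.12724

D_KL(P||Q) = -0.15061 - 0.14414 + 0.55080 + 1.12724 = 1.38329 ≈ 1.3833 bits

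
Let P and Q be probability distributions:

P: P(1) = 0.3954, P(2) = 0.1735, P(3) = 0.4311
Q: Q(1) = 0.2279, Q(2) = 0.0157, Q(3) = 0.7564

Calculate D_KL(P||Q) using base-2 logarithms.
0.5660 bits

D_KL(P||Q) = Σ P(x) log₂(P(x)/Q(x))

Computing term by term:
  P(1)·log₂(P(1)/Q(1)) = 0.3954·log₂(0.3954/0.2279) = 0.31431
  P(2)·log₂(P(2)/Q(2)) = 0.1735·log₂(0.1735/0.0157) = 0.60137
  P(3)·log₂(P(3)/Q(3)) = 0.4311·log₂(0.4311/0.7564) = -0.34968

D_KL(P||Q) = 0.31431 + 0.60137 - 0.34968 = 0.56600 ≈ 0.5660 bits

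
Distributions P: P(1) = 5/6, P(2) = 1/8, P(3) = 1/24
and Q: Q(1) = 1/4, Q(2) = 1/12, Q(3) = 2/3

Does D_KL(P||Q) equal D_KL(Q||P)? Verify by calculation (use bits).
D_KL(P||Q) = 1.3539 bits, D_KL(Q||P) = 2.1837 bits. No — D_KL(P||Q) ≠ D_KL(Q||P) for this pair.

D_KL(P||Q) = Σ P(x) log₂(P(x)/Q(x))

Computing term by term:
  P(1)·log₂(P(1)/Q(1)) = (5/6)·log₂((5/6)/(1/4)) = 1.44747
  P(2)·log₂(P(2)/Q(2)) = (1/8)·log₂((1/8)/(1/12)) = 0.07312
  P(3)·log₂(P(3)/Q(3)) = (1/24)·log₂((1/24)/(2/3)) = -0.16667

D_KL(P||Q) = 1.44747 + 0.07312 - 0.16667 = 1.35392 ≈ 1.3539 bits

D_KL(Q||P) = Σ Q(x) log₂(Q(x)/P(x))

Computing term by term:
  Q(1)·log₂(Q(1)/P(1)) = (1/4)·log₂((1/4)/(5/6)) = -0.43424
  Q(2)·log₂(Q(2)/P(2)) = (1/12)·log₂((1/12)/(1/8)) = -0.04875
  Q(3)·log₂(Q(3)/P(3)) = (2/3)·log₂((2/3)/(1/24)) = 2.66667

D_KL(Q||P) = -0.43424 - 0.04875 + 2.66667 = 2.18368 ≈ 2.1837 bits

These are NOT equal (difference: 0.8298 bits). KL divergence is asymmetric: D_KL(P||Q) ≠ D_KL(Q||P) in general.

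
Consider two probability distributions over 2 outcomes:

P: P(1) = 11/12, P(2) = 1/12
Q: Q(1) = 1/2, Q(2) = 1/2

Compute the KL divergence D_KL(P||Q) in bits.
0.5862 bits

D_KL(P||Q) = Σ P(x) log₂(P(x)/Q(x))

Computing term by term:
  P(1)·log₂(P(1)/Q(1)) = (11/12)·log₂((11/12)/(1/2)) = 0.80160
  P(2)·log₂(P(2)/Q(2)) = (1/12)·log₂((1/12)/(1/2)) = -0.21541

D_KL(P||Q) = 0.80160 - 0.21541 = 0.58619 ≈ 0.5862 bits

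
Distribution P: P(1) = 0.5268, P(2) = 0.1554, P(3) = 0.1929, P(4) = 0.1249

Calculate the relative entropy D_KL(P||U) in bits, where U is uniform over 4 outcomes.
0.2627 bits

U(i) = 1/4 for all i

D_KL(P||U) = Σ P(x) log₂(P(x) / (1/4))
           = Σ P(x) log₂(P(x)) + log₂(4)
           = log₂(4) - H(P)

H(P) = -Σ P(x) log₂(P(x)):
  -P(1)·log₂(P(1)) = -(0.5268)·log₂(0.5268) = 0.48712
  -P(2)·log₂(P(2)) = -(0.1554)·log₂(0.1554) = 0.41740
  -P(3)·log₂(P(3)) = -(0.1929)·log₂(0.1929) = 0.45796
  -P(4)·log₂(P(4)) = -(0.1249)·log₂(0.1249) = 0.37484
H(P) = 0.48712 + 0.41740 + 0.45796 + 0.37484 = 1.73732 bits

log₂(4) = 2.00000 bits

D_KL(P||U) = 2.00000 - 1.73732 = 0.26268 ≈ 0.2627 bits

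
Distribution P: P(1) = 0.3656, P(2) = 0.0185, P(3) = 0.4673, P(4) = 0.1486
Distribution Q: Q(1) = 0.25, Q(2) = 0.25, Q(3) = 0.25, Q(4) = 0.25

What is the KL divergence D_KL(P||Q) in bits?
0.4412 bits

D_KL(P||Q) = Σ P(x) log₂(P(x)/Q(x))

Computing term by term:
  P(1)·log₂(P(1)/Q(1)) = 0.3656·log₂(0.3656/0.25) = 0.20047
  P(2)·log₂(P(2)/Q(2)) = 0.0185·log₂(0.0185/0.25) = -0.06949
  P(3)·log₂(P(3)/Q(3)) = 0.4673·log₂(0.4673/0.25) = 0.42170
  P(4)·log₂(P(4)/Q(4)) = 0.1486·log₂(0.1486/0.25) = -0.11152

D_KL(P||Q) = 0.20047 - 0.06949 + 0.42170 - 0.11152 = 0.44116 ≈ 0.4412 bits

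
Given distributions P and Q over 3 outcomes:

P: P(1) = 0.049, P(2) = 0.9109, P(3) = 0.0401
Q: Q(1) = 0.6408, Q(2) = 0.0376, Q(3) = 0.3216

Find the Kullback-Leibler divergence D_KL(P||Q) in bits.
3.8866 bits

D_KL(P||Q) = Σ P(x) log₂(P(x)/Q(x))

Computing term by term:
  P(1)·log₂(P(1)/Q(1)) = 0.049·log₂(0.049/0.6408) = -0.18174
  P(2)·log₂(P(2)/Q(2)) = 0.9109·log₂(0.9109/0.0376) = 4.18876
  P(3)·log₂(P(3)/Q(3)) = 0.0401·log₂(0.0401/0.3216) = -0.12044

D_KL(P||Q) = -0.18174 + 4.18876 - 0.12044 = 3.88658 ≈ 3.8866 bits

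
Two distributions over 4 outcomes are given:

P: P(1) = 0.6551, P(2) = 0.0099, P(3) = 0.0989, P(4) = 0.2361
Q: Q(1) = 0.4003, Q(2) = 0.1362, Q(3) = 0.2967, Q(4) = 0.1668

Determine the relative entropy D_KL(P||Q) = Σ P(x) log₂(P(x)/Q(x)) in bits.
0.3897 bits

D_KL(P||Q) = Σ P(x) log₂(P(x)/Q(x))

Computing term by term:
  P(1)·log₂(P(1)/Q(1)) = 0.6551·log₂(0.6551/0.4003) = 0.46554
  P(2)·log₂(P(2)/Q(2)) = 0.0099·log₂(0.0099/0.1362) = -0.03744
  P(3)·log₂(P(3)/Q(3)) = 0.0989·log₂(0.0989/0.2967) = -0.15675
  P(4)·log₂(P(4)/Q(4)) = 0.2361·log₂(0.2361/0.1668) = 0.11835

D_KL(P||Q) = 0.46554 - 0.03744 - 0.15675 + 0.11835 = 0.38970 ≈ 0.3897 bits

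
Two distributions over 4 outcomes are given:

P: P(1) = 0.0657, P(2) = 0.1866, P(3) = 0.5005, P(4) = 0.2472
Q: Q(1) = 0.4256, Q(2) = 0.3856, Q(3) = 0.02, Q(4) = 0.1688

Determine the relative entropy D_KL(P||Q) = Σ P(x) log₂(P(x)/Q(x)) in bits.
2.0885 bits

D_KL(P||Q) = Σ P(x) log₂(P(x)/Q(x))

Computing term by term:
  P(1)·log₂(P(1)/Q(1)) = 0.0657·log₂(0.0657/0.4256) = -0.17710
  P(2)·log₂(P(2)/Q(2)) = 0.1866·log₂(0.1866/0.3856) = -0.19540
  P(3)·log₂(P(3)/Q(3)) = 0.5005·log₂(0.5005/0.02) = 2.32497
  P(4)·log₂(P(4)/Q(4)) = 0.2472·log₂(0.2472/0.1688) = 0.13605

D_KL(P||Q) = -0.17710 - 0.19540 + 2.32497 + 0.13605 = 2.08852 ≈ 2.0885 bits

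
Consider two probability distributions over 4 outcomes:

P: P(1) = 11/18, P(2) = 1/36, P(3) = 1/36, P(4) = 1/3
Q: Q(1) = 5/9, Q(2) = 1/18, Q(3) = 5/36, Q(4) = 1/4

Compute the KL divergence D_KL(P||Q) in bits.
0.1301 bits

D_KL(P||Q) = Σ P(x) log₂(P(x)/Q(x))

Computing term by term:
  P(1)·log₂(P(1)/Q(1)) = (11/18)·log₂((11/18)/(5/9)) = 0.08403
  P(2)·log₂(P(2)/Q(2)) = (1/36)·log₂((1/36)/(1/18)) = -0.02778
  P(3)·log₂(P(3)/Q(3)) = (1/36)·log₂((1/36)/(5/36)) = -0.06450
  P(4)·log₂(P(4)/Q(4)) = (1/3)·log₂((1/3)/(1/4)) = 0.13835

D_KL(P||Q) = 0.08403 - 0.02778 - 0.06450 + 0.13835 = 0.13010 ≈ 0.1301 bits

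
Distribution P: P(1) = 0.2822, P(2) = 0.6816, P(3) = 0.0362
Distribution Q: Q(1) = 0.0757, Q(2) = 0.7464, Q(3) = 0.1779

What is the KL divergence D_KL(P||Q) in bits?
0.3633 bits

D_KL(P||Q) = Σ P(x) log₂(P(x)/Q(x))

Computing term by term:
  P(1)·log₂(P(1)/Q(1)) = 0.2822·log₂(0.2822/0.0757) = 0.53572
  P(2)·log₂(P(2)/Q(2)) = 0.6816·log₂(0.6816/0.7464) = -0.08931
  P(3)·log₂(P(3)/Q(3)) = 0.0362·log₂(0.0362/0.1779) = -0.08315

D_KL(P||Q) = 0.53572 - 0.08931 - 0.08315 = 0.36326 ≈ 0.3633 bits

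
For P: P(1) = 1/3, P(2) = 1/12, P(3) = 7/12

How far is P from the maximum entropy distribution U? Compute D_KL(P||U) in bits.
0.3043 bits

U(i) = 1/3 for all i

D_KL(P||U) = Σ P(x) log₂(P(x) / (1/3))
           = Σ P(x) log₂(P(x)) + log₂(3)
           = log₂(3) - H(P)

H(P) = -Σ P(x) log₂(P(x)):
  -P(1)·log₂(P(1)) = -(1/3)·log₂(1/3) = 0.52832
  -P(2)·log₂(P(2)) = -(1/12)·log₂(1/12) = 0.29875
  -P(3)·log₂(P(3)) = -(7/12)·log₂(7/12) = 0.45360
H(P) = 0.52832 + 0.29875 + 0.45360 = 1.28067 bits

log₂(3) = 1.58496 bits

D_KL(P||U) = 1.58496 - 1.28067 = 0.30429 ≈ 0.3043 bits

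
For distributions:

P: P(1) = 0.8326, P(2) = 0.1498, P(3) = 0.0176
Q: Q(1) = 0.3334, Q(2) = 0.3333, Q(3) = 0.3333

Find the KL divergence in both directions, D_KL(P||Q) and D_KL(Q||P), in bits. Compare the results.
D_KL(P||Q) = 0.8518 bits, D_KL(Q||P) = 1.3586 bits. D_KL(Q||P) is larger than D_KL(P||Q) by 0.5068 bits; the two directions differ.

D_KL(P||Q) = Σ P(x) log₂(P(x)/Q(x))

Computing term by term:
  P(1)·log₂(P(1)/Q(1)) = 0.8326·log₂(0.8326/0.3334) = 1.09934
  P(2)·log₂(P(2)/Q(2)) = 0.1498·log₂(0.1498/0.3333) = -0.17284
  P(3)·log₂(P(3)/Q(3)) = 0.0176·log₂(0.0176/0.3333) = -0.07468

D_KL(P||Q) = 1.09934 - 0.17284 - 0.07468 = 0.85182 ≈ 0.8518 bits

D_KL(Q||P) = Σ Q(x) log₂(Q(x)/P(x))

Computing term by term:
  Q(1)·log₂(Q(1)/P(1)) = 0.3334·log₂(0.3334/0.8326) = -0.44021
  Q(2)·log₂(Q(2)/P(2)) = 0.3333·log₂(0.3333/0.1498) = 0.38456
  Q(3)·log₂(Q(3)/P(3)) = 0.3333·log₂(0.3333/0.0176) = 1.41425

D_KL(Q||P) = -0.44021 + 0.38456 + 1.41425 = 1.35860 ≈ 1.3586 bits

These are NOT equal (difference: 0.5068 bits). KL divergence is asymmetric: D_KL(P||Q) ≠ D_KL(Q||P) in general.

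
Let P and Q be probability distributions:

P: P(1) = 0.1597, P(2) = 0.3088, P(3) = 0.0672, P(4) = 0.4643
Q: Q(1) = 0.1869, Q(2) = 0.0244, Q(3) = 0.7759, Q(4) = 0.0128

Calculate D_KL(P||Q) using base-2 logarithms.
3.2628 bits

D_KL(P||Q) = Σ P(x) log₂(P(x)/Q(x))

Computing term by term:
  P(1)·log₂(P(1)/Q(1)) = 0.1597·log₂(0.1597/0.1869) = -0.03624
  P(2)·log₂(P(2)/Q(2)) = 0.3088·log₂(0.3088/0.0244) = 1.13074
  P(3)·log₂(P(3)/Q(3)) = 0.0672·log₂(0.0672/0.7759) = -0.23717
  P(4)·log₂(P(4)/Q(4)) = 0.4643·log₂(0.4643/0.0128) = 2.40546

D_KL(P||Q) = -0.03624 + 1.13074 - 0.23717 + 2.40546 = 3.26279 ≈ 3.2628 bits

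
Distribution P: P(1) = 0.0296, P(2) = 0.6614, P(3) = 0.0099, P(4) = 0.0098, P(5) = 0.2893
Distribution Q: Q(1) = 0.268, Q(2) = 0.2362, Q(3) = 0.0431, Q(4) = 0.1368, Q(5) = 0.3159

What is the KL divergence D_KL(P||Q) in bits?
0.7934 bits

D_KL(P||Q) = Σ P(x) log₂(P(x)/Q(x))

Computing term by term:
  P(1)·log₂(P(1)/Q(1)) = 0.0296·log₂(0.0296/0.268) = -0.09409
  P(2)·log₂(P(2)/Q(2)) = 0.6614·log₂(0.6614/0.2362) = 0.98252
  P(3)·log₂(P(3)/Q(3)) = 0.0099·log₂(0.0099/0.0431) = -0.02101
  P(4)·log₂(P(4)/Q(4)) = 0.0098·log₂(0.0098/0.1368) = -0.03727
  P(5)·log₂(P(5)/Q(5)) = 0.2893·log₂(0.2893/0.3159) = -0.03671

D_KL(P||Q) = -0.09409 + 0.98252 - 0.02101 - 0.03727 - 0.03671 = 0.79344 ≈ 0.7934 bits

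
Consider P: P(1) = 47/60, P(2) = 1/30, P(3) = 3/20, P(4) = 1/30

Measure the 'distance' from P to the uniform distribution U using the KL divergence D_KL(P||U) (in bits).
0.9864 bits

U(i) = 1/4 for all i

D_KL(P||U) = Σ P(x) log₂(P(x) / (1/4))
           = Σ P(x) log₂(P(x)) + log₂(4)
           = log₂(4) - H(P)

H(P) = -Σ P(x) log₂(P(x)):
  -P(1)·log₂(P(1)) = -(47/60)·log₂(47/60) = 0.27597
  -P(2)·log₂(P(2)) = -(1/30)·log₂(1/30) = 0.16356
  -P(3)·log₂(P(3)) = -(3/20)·log₂(3/20) = 0.41054
  -P(4)·log₂(P(4)) = -(1/30)·log₂(1/30) = 0.16356
H(P) = 0.27597 + 0.16356 + 0.41054 + 0.16356 = 1.01363 bits

log₂(4) = 2.00000 bits

D_KL(P||U) = 2.00000 - 1.01363 = 0.98637 ≈ 0.9864 bits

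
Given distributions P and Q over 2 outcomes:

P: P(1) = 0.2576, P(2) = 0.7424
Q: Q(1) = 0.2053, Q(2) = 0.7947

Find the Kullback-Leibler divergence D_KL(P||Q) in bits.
0.0114 bits

D_KL(P||Q) = Σ P(x) log₂(P(x)/Q(x))

Computing term by term:
  P(1)·log₂(P(1)/Q(1)) = 0.2576·log₂(0.2576/0.2053) = 0.08434
  P(2)·log₂(P(2)/Q(2)) = 0.7424·log₂(0.7424/0.7947) = -0.07291

D_KL(P||Q) = 0.08434 - 0.07291 = 0.01143 ≈ 0.0114 bits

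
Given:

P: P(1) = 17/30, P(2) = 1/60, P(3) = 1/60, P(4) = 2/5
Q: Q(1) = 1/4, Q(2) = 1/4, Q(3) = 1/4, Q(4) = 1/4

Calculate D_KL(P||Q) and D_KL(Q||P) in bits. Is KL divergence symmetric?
D_KL(P||Q) = 0.8100 bits, D_KL(Q||P) = 1.4888 bits. No, KL divergence is not symmetric.

D_KL(P||Q) = Σ P(x) log₂(P(x)/Q(x))

Computing term by term:
  P(1)·log₂(P(1)/Q(1)) = (17/30)·log₂((17/30)/(1/4)) = 0.66899
  P(2)·log₂(P(2)/Q(2)) = (1/60)·log₂((1/60)/(1/4)) = -0.06511
  P(3)·log₂(P(3)/Q(3)) = (1/60)·log₂((1/60)/(1/4)) = -0.06511
  P(4)·log₂(P(4)/Q(4)) = (2/5)·log₂((2/5)/(1/4)) = 0.27123

D_KL(P||Q) = 0.66899 - 0.06511 - 0.06511 + 0.27123 = 0.81000 ≈ 0.8100 bits

D_KL(Q||P) = Σ Q(x) log₂(Q(x)/P(x))

Computing term by term:
  Q(1)·log₂(Q(1)/P(1)) = (1/4)·log₂((1/4)/(17/30)) = -0.29514
  Q(2)·log₂(Q(2)/P(2)) = (1/4)·log₂((1/4)/(1/60)) = 0.97672
  Q(3)·log₂(Q(3)/P(3)) = (1/4)·log₂((1/4)/(1/60)) = 0.97672
  Q(4)·log₂(Q(4)/P(4)) = (1/4)·log₂((1/4)/(2/5)) = -0.16952

D_KL(Q||P) = -0.29514 + 0.97672 + 0.97672 - 0.16952 = 1.48878 ≈ 1.4888 bits

These are NOT equal (difference: 0.6788 bits). KL divergence is asymmetric: D_KL(P||Q) ≠ D_KL(Q||P) in general.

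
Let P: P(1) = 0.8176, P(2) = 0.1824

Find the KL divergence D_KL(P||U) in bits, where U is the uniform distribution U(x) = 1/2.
0.3147 bits

U(i) = 1/2 for all i

D_KL(P||U) = Σ P(x) log₂(P(x) / (1/2))
           = Σ P(x) log₂(P(x)) + log₂(2)
           = log₂(2) - H(P)

H(P) = -Σ P(x) log₂(P(x)):
  -P(1)·log₂(P(1)) = -(0.8176)·log₂(0.8176) = 0.23754
  -P(2)·log₂(P(2)) = -(0.1824)·log₂(0.1824) = 0.44776
H(P) = 0.23754 + 0.44776 = 0.68530 bits

log₂(2) = 1.00000 bits

D_KL(P||U) = 1.00000 - 0.68530 = 0.31470 ≈ 0.3147 bits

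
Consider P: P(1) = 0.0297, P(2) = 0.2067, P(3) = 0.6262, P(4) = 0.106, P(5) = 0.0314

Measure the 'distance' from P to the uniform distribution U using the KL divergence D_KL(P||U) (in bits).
0.7783 bits

U(i) = 1/5 for all i

D_KL(P||U) = Σ P(x) log₂(P(x) / (1/5))
           = Σ P(x) log₂(P(x)) + log₂(5)
           = log₂(5) - H(P)

H(P) = -Σ P(x) log₂(P(x)):
  -P(1)·log₂(P(1)) = -(0.0297)·log₂(0.0297) = 0.15068
  -P(2)·log₂(P(2)) = -(0.2067)·log₂(0.2067) = 0.47012
  -P(3)·log₂(P(3)) = -(0.6262)·log₂(0.6262) = 0.42288
  -P(4)·log₂(P(4)) = -(0.106)·log₂(0.106) = 0.34321
  -P(5)·log₂(P(5)) = -(0.0314)·log₂(0.0314) = 0.15678
H(P) = 0.15068 + 0.47012 + 0.42288 + 0.34321 + 0.15678 = 1.54367 bits

log₂(5) = 2.32193 bits

D_KL(P||U) = 2.32193 - 1.54367 = 0.77826 ≈ 0.7783 bits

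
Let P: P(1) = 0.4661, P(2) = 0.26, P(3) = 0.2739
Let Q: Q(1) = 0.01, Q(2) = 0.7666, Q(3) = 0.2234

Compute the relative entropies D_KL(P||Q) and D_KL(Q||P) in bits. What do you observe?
D_KL(P||Q) = 2.2583 bits, D_KL(Q||P) = 1.0748 bits. The two directions give different values (D_KL(P||Q) exceeds D_KL(Q||P) by 1.1835 bits): KL divergence is asymmetric.

D_KL(P||Q) = Σ P(x) log₂(P(x)/Q(x))

Computing term by term:
  P(1)·log₂(P(1)/Q(1)) = 0.4661·log₂(0.4661/0.01) = 2.58339
  P(2)·log₂(P(2)/Q(2)) = 0.26·log₂(0.26/0.7666) = -0.40559
  P(3)·log₂(P(3)/Q(3)) = 0.2739·log₂(0.2739/0.2234) = 0.08053

D_KL(P||Q) = 2.58339 - 0.40559 + 0.08053 = 2.25833 ≈ 2.2583 bits

D_KL(Q||P) = Σ Q(x) log₂(Q(x)/P(x))

Computing term by term:
  Q(1)·log₂(Q(1)/P(1)) = 0.01·log₂(0.01/0.4661) = -0.05543
  Q(2)·log₂(Q(2)/P(2)) = 0.7666·log₂(0.7666/0.26) = 1.19587
  Q(3)·log₂(Q(3)/P(3)) = 0.2234·log₂(0.2234/0.2739) = -0.06568

D_KL(Q||P) = -0.05543 + 1.19587 - 0.06568 = 1.07476 ≈ 1.0748 bits

These are NOT equal (difference: 1.1835 bits). KL divergence is asymmetric: D_KL(P||Q) ≠ D_KL(Q||P) in general.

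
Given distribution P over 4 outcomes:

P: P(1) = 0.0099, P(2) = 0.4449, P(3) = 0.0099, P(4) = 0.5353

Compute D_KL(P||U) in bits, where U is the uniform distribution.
0.8657 bits

U(i) = 1/4 for all i

D_KL(P||U) = Σ P(x) log₂(P(x) / (1/4))
           = Σ P(x) log₂(P(x)) + log₂(4)
           = log₂(4) - H(P)

H(P) = -Σ P(x) log₂(P(x)):
  -P(1)·log₂(P(1)) = -(0.0099)·log₂(0.0099) = 0.06592
  -P(2)·log₂(P(2)) = -(0.4449)·log₂(0.4449) = 0.51984
  -P(3)·log₂(P(3)) = -(0.0099)·log₂(0.0099) = 0.06592
  -P(4)·log₂(P(4)) = -(0.5353)·log₂(0.5353) = 0.48262
H(P) = 0.06592 + 0.51984 + 0.06592 + 0.48262 = 1.13430 bits

log₂(4) = 2.00000 bits

D_KL(P||U) = 2.00000 - 1.13430 = 0.86570 ≈ 0.8657 bits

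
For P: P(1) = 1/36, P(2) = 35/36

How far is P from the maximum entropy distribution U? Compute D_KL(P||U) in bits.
0.8169 bits

U(i) = 1/2 for all i

D_KL(P||U) = Σ P(x) log₂(P(x) / (1/2))
           = Σ P(x) log₂(P(x)) + log₂(2)
           = log₂(2) - H(P)

H(P) = -Σ P(x) log₂(P(x)):
  -P(1)·log₂(P(1)) = -(1/36)·log₂(1/36) = 0.14361
  -P(2)·log₂(P(2)) = -(35/36)·log₂(35/36) = 0.03951
H(P) = 0.14361 + 0.03951 = 0.18312 bits

log₂(2) = 1.00000 bits

D_KL(P||U) = 1.00000 - 0.18312 = 0.81688 ≈ 0.8169 bits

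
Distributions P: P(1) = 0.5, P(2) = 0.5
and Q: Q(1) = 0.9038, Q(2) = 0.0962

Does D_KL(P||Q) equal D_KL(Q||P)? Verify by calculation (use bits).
D_KL(P||Q) = 0.7619 bits, D_KL(Q||P) = 0.5432 bits. No — D_KL(P||Q) ≠ D_KL(Q||P) for this pair.

D_KL(P||Q) = Σ P(x) log₂(P(x)/Q(x))

Computing term by term:
  P(1)·log₂(P(1)/Q(1)) = 0.5·log₂(0.5/0.9038) = -0.42704
  P(2)·log₂(P(2)/Q(2)) = 0.5·log₂(0.5/0.0962) = 1.18891

D_KL(P||Q) = -0.42704 + 1.18891 = 0.76187 ≈ 0.7619 bits

D_KL(Q||P) = Σ Q(x) log₂(Q(x)/P(x))

Computing term by term:
  Q(1)·log₂(Q(1)/P(1)) = 0.9038·log₂(0.9038/0.5) = 0.77191
  Q(2)·log₂(Q(2)/P(2)) = 0.0962·log₂(0.0962/0.5) = -0.22875

D_KL(Q||P) = 0.77191 - 0.22875 = 0.54316 ≈ 0.5432 bits

These are NOT equal (difference: 0.2187 bits). KL divergence is asymmetric: D_KL(P||Q) ≠ D_KL(Q||P) in general.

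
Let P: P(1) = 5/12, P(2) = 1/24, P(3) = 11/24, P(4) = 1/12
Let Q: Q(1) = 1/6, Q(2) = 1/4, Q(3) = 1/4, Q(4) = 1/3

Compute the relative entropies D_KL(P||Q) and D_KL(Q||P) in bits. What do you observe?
D_KL(P||Q) = 0.6772 bits, D_KL(Q||P) = 0.8740 bits. The two directions give different values (D_KL(Q||P) exceeds D_KL(P||Q) by 0.1968 bits): KL divergence is asymmetric.

D_KL(P||Q) = Σ P(x) log₂(P(x)/Q(x))

Computing term by term:
  P(1)·log₂(P(1)/Q(1)) = (5/12)·log₂((5/12)/(1/6)) = 0.55080
  P(2)·log₂(P(2)/Q(2)) = (1/24)·log₂((1/24)/(1/4)) = -0.10771
  P(3)·log₂(P(3)/Q(3)) = (11/24)·log₂((11/24)/(1/4)) = 0.40080
  P(4)·log₂(P(4)/Q(4)) = (1/12)·log₂((1/12)/(1/3)) = -0.16667

D_KL(P||Q) = 0.55080 - 0.10771 + 0.40080 - 0.16667 = 0.67722 ≈ 0.6772 bits

D_KL(Q||P) = Σ Q(x) log₂(Q(x)/P(x))

Computing term by term:
  Q(1)·log₂(Q(1)/P(1)) = (1/6)·log₂((1/6)/(5/12)) = -0.22032
  Q(2)·log₂(Q(2)/P(2)) = (1/4)·log₂((1/4)/(1/24)) = 0.64624
  Q(3)·log₂(Q(3)/P(3)) = (1/4)·log₂((1/4)/(11/24)) = -0.21862
  Q(4)·log₂(Q(4)/P(4)) = (1/3)·log₂((1/3)/(1/12)) = 0.66667

D_KL(Q||P) = -0.22032 + 0.64624 - 0.21862 + 0.66667 = 0.87397 ≈ 0.8740 bits

These are NOT equal (difference: 0.1968 bits). KL divergence is asymmetric: D_KL(P||Q) ≠ D_KL(Q||P) in general.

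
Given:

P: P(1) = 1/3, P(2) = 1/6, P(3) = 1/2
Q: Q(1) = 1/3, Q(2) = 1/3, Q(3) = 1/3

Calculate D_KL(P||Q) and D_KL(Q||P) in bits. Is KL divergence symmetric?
D_KL(P||Q) = 0.1258 bits, D_KL(Q||P) = 0.1383 bits. No, KL divergence is not symmetric.

D_KL(P||Q) = Σ P(x) log₂(P(x)/Q(x))

Computing term by term:
  P(1)·log₂(P(1)/Q(1)) = (1/3)·log₂((1/3)/(1/3)) = 0.00000
  P(2)·log₂(P(2)/Q(2)) = (1/6)·log₂((1/6)/(1/3)) = -0.16667
  P(3)·log₂(P(3)/Q(3)) = (1/2)·log₂((1/2)/(1/3)) = 0.29248

D_KL(P||Q) = 0.00000 - 0.16667 + 0.29248 = 0.12581 ≈ 0.1258 bits

D_KL(Q||P) = Σ Q(x) log₂(Q(x)/P(x))

Computing term by term:
  Q(1)·log₂(Q(1)/P(1)) = (1/3)·log₂((1/3)/(1/3)) = 0.00000
  Q(2)·log₂(Q(2)/P(2)) = (1/3)·log₂((1/3)/(1/6)) = 0.33333
  Q(3)·log₂(Q(3)/P(3)) = (1/3)·log₂((1/3)/(1/2)) = -0.19499

D_KL(Q||P) = 0.00000 + 0.33333 - 0.19499 = 0.13834 ≈ 0.1383 bits

These are NOT equal (difference: 0.0125 bits). KL divergence is asymmetric: D_KL(P||Q) ≠ D_KL(Q||P) in general.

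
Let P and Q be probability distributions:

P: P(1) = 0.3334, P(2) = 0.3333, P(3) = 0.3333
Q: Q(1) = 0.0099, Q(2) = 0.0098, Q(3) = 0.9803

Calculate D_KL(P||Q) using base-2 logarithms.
2.8686 bits

D_KL(P||Q) = Σ P(x) log₂(P(x)/Q(x))

Computing term by term:
  P(1)·log₂(P(1)/Q(1)) = 0.3334·log₂(0.3334/0.0099) = 1.69157
  P(2)·log₂(P(2)/Q(2)) = 0.3333·log₂(0.3333/0.0098) = 1.69580
  P(3)·log₂(P(3)/Q(3)) = 0.3333·log₂(0.3333/0.9803) = -0.51875

D_KL(P||Q) = 1.69157 + 1.69580 - 0.51875 = 2.86862 ≈ 2.8686 bits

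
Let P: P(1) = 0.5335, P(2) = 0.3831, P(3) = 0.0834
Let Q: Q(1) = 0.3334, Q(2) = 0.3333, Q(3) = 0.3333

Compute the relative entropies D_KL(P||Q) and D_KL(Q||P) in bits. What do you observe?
D_KL(P||Q) = 0.2721 bits, D_KL(Q||P) = 0.3731 bits. The two directions give different values (D_KL(Q||P) exceeds D_KL(P||Q) by 0.1010 bits): KL divergence is asymmetric.

D_KL(P||Q) = Σ P(x) log₂(P(x)/Q(x))

Computing term by term:
  P(1)·log₂(P(1)/Q(1)) = 0.5335·log₂(0.5335/0.3334) = 0.36184
  P(2)·log₂(P(2)/Q(2)) = 0.3831·log₂(0.3831/0.3333) = 0.07696
  P(3)·log₂(P(3)/Q(3)) = 0.0834·log₂(0.0834/0.3333) = -0.16669

D_KL(P||Q) = 0.36184 + 0.07696 - 0.16669 = 0.27211 ≈ 0.2721 bits

D_KL(Q||P) = Σ Q(x) log₂(Q(x)/P(x))

Computing term by term:
  Q(1)·log₂(Q(1)/P(1)) = 0.3334·log₂(0.3334/0.5335) = -0.22612
  Q(2)·log₂(Q(2)/P(2)) = 0.3333·log₂(0.3333/0.3831) = -0.06696
  Q(3)·log₂(Q(3)/P(3)) = 0.3333·log₂(0.3333/0.0834) = 0.66617

D_KL(Q||P) = -0.22612 - 0.06696 + 0.66617 = 0.37309 ≈ 0.3731 bits

These are NOT equal (difference: 0.1010 bits). KL divergence is asymmetric: D_KL(P||Q) ≠ D_KL(Q||P) in general.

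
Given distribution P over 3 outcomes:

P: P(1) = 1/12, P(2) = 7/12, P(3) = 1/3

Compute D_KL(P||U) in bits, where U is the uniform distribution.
0.3043 bits

U(i) = 1/3 for all i

D_KL(P||U) = Σ P(x) log₂(P(x) / (1/3))
           = Σ P(x) log₂(P(x)) + log₂(3)
           = log₂(3) - H(P)

H(P) = -Σ P(x) log₂(P(x)):
  -P(1)·log₂(P(1)) = -(1/12)·log₂(1/12) = 0.29875
  -P(2)·log₂(P(2)) = -(7/12)·log₂(7/12) = 0.45360
  -P(3)·log₂(P(3)) = -(1/3)·log₂(1/3) = 0.52832
H(P) = 0.29875 + 0.45360 + 0.52832 = 1.28067 bits

log₂(3) = 1.58496 bits

D_KL(P||U) = 1.58496 - 1.28067 = 0.30429 ≈ 0.3043 bits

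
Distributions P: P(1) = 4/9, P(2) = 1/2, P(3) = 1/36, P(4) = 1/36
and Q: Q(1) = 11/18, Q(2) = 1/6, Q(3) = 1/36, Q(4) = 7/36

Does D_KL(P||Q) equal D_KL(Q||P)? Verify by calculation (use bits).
D_KL(P||Q) = 0.5103 bits, D_KL(Q||P) = 0.5625 bits. No — D_KL(P||Q) ≠ D_KL(Q||P) for this pair.

D_KL(P||Q) = Σ P(x) log₂(P(x)/Q(x))

Computing term by term:
  P(1)·log₂(P(1)/Q(1)) = (4/9)·log₂((4/9)/(11/18)) = -0.20419
  P(2)·log₂(P(2)/Q(2)) = (1/2)·log₂((1/2)/(1/6)) = 0.79248
  P(3)·log₂(P(3)/Q(3)) = (1/36)·log₂((1/36)/(1/36)) = 0.00000
  P(4)·log₂(P(4)/Q(4)) = (1/36)·log₂((1/36)/(7/36)) = -0.07798

D_KL(P||Q) = -0.20419 + 0.79248 + 0.00000 - 0.07798 = 0.51031 ≈ 0.5103 bits

D_KL(Q||P) = Σ Q(x) log₂(Q(x)/P(x))

Computing term by term:
  Q(1)·log₂(Q(1)/P(1)) = (11/18)·log₂((11/18)/(4/9)) = 0.28076
  Q(2)·log₂(Q(2)/P(2)) = (1/6)·log₂((1/6)/(1/2)) = -0.26416
  Q(3)·log₂(Q(3)/P(3)) = (1/36)·log₂((1/36)/(1/36)) = 0.00000
  Q(4)·log₂(Q(4)/P(4)) = (7/36)·log₂((7/36)/(1/36)) = 0.54587

D_KL(Q||P) = 0.28076 - 0.26416 + 0.00000 + 0.54587 = 0.56247 ≈ 0.5625 bits

These are NOT equal (difference: 0.0522 bits). KL divergence is asymmetric: D_KL(P||Q) ≠ D_KL(Q||P) in general.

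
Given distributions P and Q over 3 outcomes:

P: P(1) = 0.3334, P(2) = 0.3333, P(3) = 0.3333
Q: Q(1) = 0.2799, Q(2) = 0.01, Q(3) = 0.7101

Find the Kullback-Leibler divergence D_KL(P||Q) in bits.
1.4065 bits

D_KL(P||Q) = Σ P(x) log₂(P(x)/Q(x))

Computing term by term:
  P(1)·log₂(P(1)/Q(1)) = 0.3334·log₂(0.3334/0.2799) = 0.08413
  P(2)·log₂(P(2)/Q(2)) = 0.3333·log₂(0.3333/0.01) = 1.68608
  P(3)·log₂(P(3)/Q(3)) = 0.3333·log₂(0.3333/0.7101) = -0.36370

D_KL(P||Q) = 0.08413 + 1.68608 - 0.36370 = 1.40651 ≈ 1.4065 bits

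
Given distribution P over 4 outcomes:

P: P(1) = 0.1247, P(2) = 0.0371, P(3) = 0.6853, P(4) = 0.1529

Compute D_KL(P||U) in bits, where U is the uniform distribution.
0.6613 bits

U(i) = 1/4 for all i

D_KL(P||U) = Σ P(x) log₂(P(x) / (1/4))
           = Σ P(x) log₂(P(x)) + log₂(4)
           = log₂(4) - H(P)

H(P) = -Σ P(x) log₂(P(x)):
  -P(1)·log₂(P(1)) = -(0.1247)·log₂(0.1247) = 0.37453
  -P(2)·log₂(P(2)) = -(0.0371)·log₂(0.0371) = 0.17632
  -P(3)·log₂(P(3)) = -(0.6853)·log₂(0.6853) = 0.37362
  -P(4)·log₂(P(4)) = -(0.1529)·log₂(0.1529) = 0.41426
H(P) = 0.37453 + 0.17632 + 0.37362 + 0.41426 = 1.33873 bits

log₂(4) = 2.00000 bits

D_KL(P||U) = 2.00000 - 1.33873 = 0.66127 ≈ 0.6613 bits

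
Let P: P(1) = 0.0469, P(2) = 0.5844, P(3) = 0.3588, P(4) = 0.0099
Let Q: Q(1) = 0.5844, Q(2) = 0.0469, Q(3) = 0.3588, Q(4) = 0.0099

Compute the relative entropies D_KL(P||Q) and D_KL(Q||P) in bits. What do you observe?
D_KL(P||Q) = 1.9561 bits, D_KL(Q||P) = 1.9561 bits. The two directions give the same value here, because Q is a self-inverse relabeling of P; in general KL divergence is asymmetric.

D_KL(P||Q) = Σ P(x) log₂(P(x)/Q(x))

Computing term by term:
  P(1)·log₂(P(1)/Q(1)) = 0.0469·log₂(0.0469/0.5844) = -0.17068
  P(2)·log₂(P(2)/Q(2)) = 0.5844·log₂(0.5844/0.0469) = 2.12680
  P(3)·log₂(P(3)/Q(3)) = 0.3588·log₂(0.3588/0.3588) = 0.00000
  P(4)·log₂(P(4)/Q(4)) = 0.0099·log₂(0.0099/0.0099) = 0.00000

D_KL(P||Q) = -0.17068 + 2.12680 + 0.00000 + 0.00000 = 1.95612 ≈ 1.9561 bits

D_KL(Q||P) = Σ Q(x) log₂(Q(x)/P(x))

Computing term by term:
  Q(1)·log₂(Q(1)/P(1)) = 0.5844·log₂(0.5844/0.0469) = 2.12680
  Q(2)·log₂(Q(2)/P(2)) = 0.0469·log₂(0.0469/0.5844) = -0.17068
  Q(3)·log₂(Q(3)/P(3)) = 0.3588·log₂(0.3588/0.3588) = 0.00000
  Q(4)·log₂(Q(4)/P(4)) = 0.0099·log₂(0.0099/0.0099) = 0.00000

D_KL(Q||P) = 2.12680 - 0.17068 + 0.00000 + 0.00000 = 1.95612 ≈ 1.9561 bits

These ARE equal here. Q is P with outcomes relabeled (Q(1) = P(2), Q(2) = P(1)) by a relabeling that is its own inverse, so the two sums contain exactly the same terms in a different order. This is a special case — KL divergence is not symmetric in general: D_KL(P||Q) ≠ D_KL(Q||P) for most P, Q.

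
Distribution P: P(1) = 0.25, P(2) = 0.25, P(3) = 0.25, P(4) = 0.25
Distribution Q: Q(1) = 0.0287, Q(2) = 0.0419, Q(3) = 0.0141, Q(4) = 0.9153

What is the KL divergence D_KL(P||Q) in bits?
1.9939 bits

D_KL(P||Q) = Σ P(x) log₂(P(x)/Q(x))

Computing term by term:
  P(1)·log₂(P(1)/Q(1)) = 0.25·log₂(0.25/0.0287) = 0.78070
  P(2)·log₂(P(2)/Q(2)) = 0.25·log₂(0.25/0.0419) = 0.64423
  P(3)·log₂(P(3)/Q(3)) = 0.25·log₂(0.25/0.0141) = 1.03704
  P(4)·log₂(P(4)/Q(4)) = 0.25·log₂(0.25/0.9153) = -0.46808

D_KL(P||Q) = 0.78070 + 0.64423 + 1.03704 - 0.46808 = 1.99389 ≈ 1.9939 bits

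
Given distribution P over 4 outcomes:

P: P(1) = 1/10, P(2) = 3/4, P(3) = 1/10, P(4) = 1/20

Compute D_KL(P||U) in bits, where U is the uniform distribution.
0.8082 bits

U(i) = 1/4 for all i

D_KL(P||U) = Σ P(x) log₂(P(x) / (1/4))
           = Σ P(x) log₂(P(x)) + log₂(4)
           = log₂(4) - H(P)

H(P) = -Σ P(x) log₂(P(x)):
  -P(1)·log₂(P(1)) = -(1/10)·log₂(1/10) = 0.33219
  -P(2)·log₂(P(2)) = -(3/4)·log₂(3/4) = 0.31128
  -P(3)·log₂(P(3)) = -(1/10)·log₂(1/10) = 0.33219
  -P(4)·log₂(P(4)) = -(1/20)·log₂(1/20) = 0.21610
H(P) = 0.33219 + 0.31128 + 0.33219 + 0.21610 = 1.19176 bits

log₂(4) = 2.00000 bits

D_KL(P||U) = 2.00000 - 1.19176 = 0.80824 ≈ 0.8082 bits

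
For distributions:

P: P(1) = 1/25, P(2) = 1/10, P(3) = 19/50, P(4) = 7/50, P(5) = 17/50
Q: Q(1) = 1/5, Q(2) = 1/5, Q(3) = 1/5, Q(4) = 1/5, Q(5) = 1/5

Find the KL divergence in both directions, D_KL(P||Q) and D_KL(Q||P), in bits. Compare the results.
D_KL(P||Q) = 0.3472 bits, D_KL(Q||P) = 0.4290 bits. D_KL(Q||P) is larger than D_KL(P||Q) by 0.0818 bits; the two directions differ.

D_KL(P||Q) = Σ P(x) log₂(P(x)/Q(x))

Computing term by term:
  P(1)·log₂(P(1)/Q(1)) = (1/25)·log₂((1/25)/(1/5)) = -0.09288
  P(2)·log₂(P(2)/Q(2)) = (1/10)·log₂((1/10)/(1/5)) = -0.10000
  P(3)·log₂(P(3)/Q(3)) = (19/50)·log₂((19/50)/(1/5)) = 0.35188
  P(4)·log₂(P(4)/Q(4)) = (7/50)·log₂((7/50)/(1/5)) = -0.07204
  P(5)·log₂(P(5)/Q(5)) = (17/50)·log₂((17/50)/(1/5)) = 0.26028

D_KL(P||Q) = -0.09288 - 0.10000 + 0.35188 - 0.07204 + 0.26028 = 0.34724 ≈ 0.3472 bits

D_KL(Q||P) = Σ Q(x) log₂(Q(x)/P(x))

Computing term by term:
  Q(1)·log₂(Q(1)/P(1)) = (1/5)·log₂((1/5)/(1/25)) = 0.46439
  Q(2)·log₂(Q(2)/P(2)) = (1/5)·log₂((1/5)/(1/10)) = 0.20000
  Q(3)·log₂(Q(3)/P(3)) = (1/5)·log₂((1/5)/(19/50)) = -0.18520
  Q(4)·log₂(Q(4)/P(4)) = (1/5)·log₂((1/5)/(7/50)) = 0.10291
  Q(5)·log₂(Q(5)/P(5)) = (1/5)·log₂((1/5)/(17/50)) = -0.15311

D_KL(Q||P) = 0.46439 + 0.20000 - 0.18520 + 0.10291 - 0.15311 = 0.42899 ≈ 0.4290 bits

These are NOT equal (difference: 0.0818 bits). KL divergence is asymmetric: D_KL(P||Q) ≠ D_KL(Q||P) in general.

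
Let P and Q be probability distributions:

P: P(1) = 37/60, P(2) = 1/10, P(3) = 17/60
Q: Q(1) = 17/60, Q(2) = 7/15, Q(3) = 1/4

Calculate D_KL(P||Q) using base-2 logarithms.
0.5208 bits

D_KL(P||Q) = Σ P(x) log₂(P(x)/Q(x))

Computing term by term:
  P(1)·log₂(P(1)/Q(1)) = (37/60)·log₂((37/60)/(17/60)) = 0.69189
  P(2)·log₂(P(2)/Q(2)) = (1/10)·log₂((1/10)/(7/15)) = -0.22224
  P(3)·log₂(P(3)/Q(3)) = (17/60)·log₂((17/60)/(1/4)) = 0.05116

D_KL(P||Q) = 0.69189 - 0.22224 + 0.05116 = 0.52081 ≈ 0.5208 bits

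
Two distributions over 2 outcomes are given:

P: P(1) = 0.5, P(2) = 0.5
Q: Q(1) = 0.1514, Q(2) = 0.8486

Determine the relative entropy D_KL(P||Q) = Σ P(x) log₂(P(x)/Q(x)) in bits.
0.4802 bits

D_KL(P||Q) = Σ P(x) log₂(P(x)/Q(x))

Computing term by term:
  P(1)·log₂(P(1)/Q(1)) = 0.5·log₂(0.5/0.1514) = 0.86178
  P(2)·log₂(P(2)/Q(2)) = 0.5·log₂(0.5/0.8486) = -0.38158

D_KL(P||Q) = 0.86178 - 0.38158 = 0.48020 ≈ 0.4802 bits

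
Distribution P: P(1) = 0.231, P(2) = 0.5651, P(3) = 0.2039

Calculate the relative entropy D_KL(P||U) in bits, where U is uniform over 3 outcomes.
0.1635 bits

U(i) = 1/3 for all i

D_KL(P||U) = Σ P(x) log₂(P(x) / (1/3))
           = Σ P(x) log₂(P(x)) + log₂(3)
           = log₂(3) - H(P)

H(P) = -Σ P(x) log₂(P(x)):
  -P(1)·log₂(P(1)) = -(0.231)·log₂(0.231) = 0.48834
  -P(2)·log₂(P(2)) = -(0.5651)·log₂(0.5651) = 0.46532
  -P(3)·log₂(P(3)) = -(0.2039)·log₂(0.2039) = 0.46776
H(P) = 0.48834 + 0.46532 + 0.46776 = 1.42142 bits

log₂(3) = 1.58496 bits

D_KL(P||U) = 1.58496 - 1.42142 = 0.16354 ≈ 0.1635 bits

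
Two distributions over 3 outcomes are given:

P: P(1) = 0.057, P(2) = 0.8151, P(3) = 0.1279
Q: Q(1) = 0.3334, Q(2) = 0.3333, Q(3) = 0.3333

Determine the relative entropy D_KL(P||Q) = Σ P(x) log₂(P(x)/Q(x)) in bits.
0.7296 bits

D_KL(P||Q) = Σ P(x) log₂(P(x)/Q(x))

Computing term by term:
  P(1)·log₂(P(1)/Q(1)) = 0.057·log₂(0.057/0.3334) = -0.14525
  P(2)·log₂(P(2)/Q(2)) = 0.8151·log₂(0.8151/0.3333) = 1.05161
  P(3)·log₂(P(3)/Q(3)) = 0.1279·log₂(0.1279/0.3333) = -0.17673

D_KL(P||Q) = -0.14525 + 1.05161 - 0.17673 = 0.72963 ≈ 0.7296 bits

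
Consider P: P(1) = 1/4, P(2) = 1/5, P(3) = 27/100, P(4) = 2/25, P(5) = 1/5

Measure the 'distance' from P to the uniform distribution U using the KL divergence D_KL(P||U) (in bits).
0.0916 bits

U(i) = 1/5 for all i

D_KL(P||U) = Σ P(x) log₂(P(x) / (1/5))
           = Σ P(x) log₂(P(x)) + log₂(5)
           = log₂(5) - H(P)

H(P) = -Σ P(x) log₂(P(x)):
  -P(1)·log₂(P(1)) = -(1/4)·log₂(1/4) = 0.50000
  -P(2)·log₂(P(2)) = -(1/5)·log₂(1/5) = 0.46439
  -P(3)·log₂(P(3)) = -(27/100)·log₂(27/100) = 0.51002
  -P(4)·log₂(P(4)) = -(2/25)·log₂(2/25) = 0.29151
  -P(5)·log₂(P(5)) = -(1/5)·log₂(1/5) = 0.46439
H(P) = 0.50000 + 0.46439 + 0.51002 + 0.29151 + 0.46439 = 2.23031 bits

log₂(5) = 2.32193 bits

D_KL(P||U) = 2.32193 - 2.23031 = 0.09162 ≈ 0.0916 bits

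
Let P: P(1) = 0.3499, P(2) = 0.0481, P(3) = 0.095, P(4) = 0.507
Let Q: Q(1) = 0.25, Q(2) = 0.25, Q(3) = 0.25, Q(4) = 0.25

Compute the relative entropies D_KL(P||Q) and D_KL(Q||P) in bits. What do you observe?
D_KL(P||Q) = 0.4399 bits, D_KL(Q||P) = 0.5672 bits. The two directions give different values (D_KL(Q||P) exceeds D_KL(P||Q) by 0.1273 bits): KL divergence is asymmetric.

D_KL(P||Q) = Σ P(x) log₂(P(x)/Q(x))

Computing term by term:
  P(1)·log₂(P(1)/Q(1)) = 0.3499·log₂(0.3499/0.25) = 0.16971
  P(2)·log₂(P(2)/Q(2)) = 0.0481·log₂(0.0481/0.25) = -0.11437
  P(3)·log₂(P(3)/Q(3)) = 0.095·log₂(0.095/0.25) = -0.13261
  P(4)·log₂(P(4)/Q(4)) = 0.507·log₂(0.507/0.25) = 0.51717

D_KL(P||Q) = 0.16971 - 0.11437 - 0.13261 + 0.51717 = 0.43990 ≈ 0.4399 bits

D_KL(Q||P) = Σ Q(x) log₂(Q(x)/P(x))

Computing term by term:
  Q(1)·log₂(Q(1)/P(1)) = 0.25·log₂(0.25/0.3499) = -0.12125
  Q(2)·log₂(Q(2)/P(2)) = 0.25·log₂(0.25/0.0481) = 0.59445
  Q(3)·log₂(Q(3)/P(3)) = 0.25·log₂(0.25/0.095) = 0.34898
  Q(4)·log₂(Q(4)/P(4)) = 0.25·log₂(0.25/0.507) = -0.25501

D_KL(Q||P) = -0.12125 + 0.59445 + 0.34898 - 0.25501 = 0.56717 ≈ 0.5672 bits

These are NOT equal (difference: 0.1273 bits). KL divergence is asymmetric: D_KL(P||Q) ≠ D_KL(Q||P) in general.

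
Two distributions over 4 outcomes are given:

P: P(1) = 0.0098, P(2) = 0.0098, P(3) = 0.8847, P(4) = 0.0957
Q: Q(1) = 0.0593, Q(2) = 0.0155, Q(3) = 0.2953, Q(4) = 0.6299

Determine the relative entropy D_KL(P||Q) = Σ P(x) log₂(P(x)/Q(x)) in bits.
1.1084 bits

D_KL(P||Q) = Σ P(x) log₂(P(x)/Q(x))

Computing term by term:
  P(1)·log₂(P(1)/Q(1)) = 0.0098·log₂(0.0098/0.0593) = -0.02545
  P(2)·log₂(P(2)/Q(2)) = 0.0098·log₂(0.0098/0.0155) = -0.00648
  P(3)·log₂(P(3)/Q(3)) = 0.8847·log₂(0.8847/0.2953) = 1.40049
  P(4)·log₂(P(4)/Q(4)) = 0.0957·log₂(0.0957/0.6299) = -0.26016

D_KL(P||Q) = -0.02545 - 0.00648 + 1.40049 - 0.26016 = 1.10840 ≈ 1.1084 bits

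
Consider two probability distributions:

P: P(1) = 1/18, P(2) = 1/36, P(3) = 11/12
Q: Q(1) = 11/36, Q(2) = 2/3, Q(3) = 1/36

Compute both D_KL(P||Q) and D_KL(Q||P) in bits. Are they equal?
D_KL(P||Q) = 4.3600 bits, D_KL(Q||P) = 3.6680 bits. No, they are not equal.

D_KL(P||Q) = Σ P(x) log₂(P(x)/Q(x))

Computing term by term:
  P(1)·log₂(P(1)/Q(1)) = (1/18)·log₂((1/18)/(11/36)) = -0.13664
  P(2)·log₂(P(2)/Q(2)) = (1/36)·log₂((1/36)/(2/3)) = -0.12736
  P(3)·log₂(P(3)/Q(3)) = (11/12)·log₂((11/12)/(1/36)) = 4.62403

D_KL(P||Q) = -0.13664 - 0.12736 + 4.62403 = 4.36003 ≈ 4.3600 bits

D_KL(Q||P) = Σ Q(x) log₂(Q(x)/P(x))

Computing term by term:
  Q(1)·log₂(Q(1)/P(1)) = (11/36)·log₂((11/36)/(1/18)) = 0.75149
  Q(2)·log₂(Q(2)/P(2)) = (2/3)·log₂((2/3)/(1/36)) = 3.05664
  Q(3)·log₂(Q(3)/P(3)) = (1/36)·log₂((1/36)/(11/12)) = -0.14012

D_KL(Q||P) = 0.75149 + 3.05664 - 0.14012 = 3.66801 ≈ 3.6680 bits

These are NOT equal (difference: 0.6920 bits). KL divergence is asymmetric: D_KL(P||Q) ≠ D_KL(Q||P) in general.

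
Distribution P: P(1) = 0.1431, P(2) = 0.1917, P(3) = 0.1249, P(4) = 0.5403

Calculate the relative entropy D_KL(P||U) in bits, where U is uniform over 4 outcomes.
0.2871 bits

U(i) = 1/4 for all i

D_KL(P||U) = Σ P(x) log₂(P(x) / (1/4))
           = Σ P(x) log₂(P(x)) + log₂(4)
           = log₂(4) - H(P)

H(P) = -Σ P(x) log₂(P(x)):
  -P(1)·log₂(P(1)) = -(0.1431)·log₂(0.1431) = 0.40138
  -P(2)·log₂(P(2)) = -(0.1917)·log₂(0.1917) = 0.45684
  -P(3)·log₂(P(3)) = -(0.1249)·log₂(0.1249) = 0.37484
  -P(4)·log₂(P(4)) = -(0.5403)·log₂(0.5403) = 0.47988
H(P) = 0.40138 + 0.45684 + 0.37484 + 0.47988 = 1.71294 bits

log₂(4) = 2.00000 bits

D_KL(P||U) = 2.00000 - 1.71294 = 0.28706 ≈ 0.2871 bits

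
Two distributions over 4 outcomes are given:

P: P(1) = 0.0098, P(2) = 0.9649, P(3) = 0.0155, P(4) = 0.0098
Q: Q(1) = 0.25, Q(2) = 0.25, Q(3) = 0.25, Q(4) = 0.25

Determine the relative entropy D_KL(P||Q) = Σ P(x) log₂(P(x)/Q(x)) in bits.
1.7263 bits

D_KL(P||Q) = Σ P(x) log₂(P(x)/Q(x))

Computing term by term:
  P(1)·log₂(P(1)/Q(1)) = 0.0098·log₂(0.0098/0.25) = -0.04580
  P(2)·log₂(P(2)/Q(2)) = 0.9649·log₂(0.9649/0.25) = 1.88006
  P(3)·log₂(P(3)/Q(3)) = 0.0155·log₂(0.0155/0.25) = -0.06218
  P(4)·log₂(P(4)/Q(4)) = 0.0098·log₂(0.0098/0.25) = -0.04580

D_KL(P||Q) = -0.04580 + 1.88006 - 0.06218 - 0.04580 = 1.72628 ≈ 1.7263 bits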